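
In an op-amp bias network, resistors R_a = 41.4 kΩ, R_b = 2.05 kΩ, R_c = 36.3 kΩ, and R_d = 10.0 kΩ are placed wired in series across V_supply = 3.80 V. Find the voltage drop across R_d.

Series total: ΣR = 41.4 + 2.05 + 36.3 + 10.0 = 89.75 kΩ.
V = V_supply · R/ΣR = 3.80 × 0.1114 = 0.4234 V.

V ≈ 0.423 V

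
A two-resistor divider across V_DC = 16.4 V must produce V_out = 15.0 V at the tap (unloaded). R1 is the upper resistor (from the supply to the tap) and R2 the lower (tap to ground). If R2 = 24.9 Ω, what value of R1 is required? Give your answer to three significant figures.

R1 ≈ 2.32 Ω

V_out/V_DC = R2/(R1+R2) = 0.9146.
Rearranging, R1 = R2·(1−k)/k = 24.9 × 0.09333 = 2.324 Ω.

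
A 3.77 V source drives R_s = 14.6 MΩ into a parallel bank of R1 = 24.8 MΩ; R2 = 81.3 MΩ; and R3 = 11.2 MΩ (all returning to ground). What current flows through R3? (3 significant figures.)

Combine the parallel branches: R_p = (1/24.8 + 1/81.3 + 1/11.2)⁻¹ = 7.047 MΩ.
V_A = 3.77 × 7.047/21.65 = 1.227 V.
Branch current I = V_A/R3 = 1.227/11.2 = 0.1096 µA.
(Check via current divider: I_total = 0.1742 µA; share G_k/ΣG = 0.6292 → same result.)

I ≈ 0.110 µA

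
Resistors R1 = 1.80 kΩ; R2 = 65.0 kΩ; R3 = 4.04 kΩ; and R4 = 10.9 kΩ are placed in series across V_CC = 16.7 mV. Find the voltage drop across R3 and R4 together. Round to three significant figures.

V ≈ 3.05 mV

Series total: ΣR = 1.80 + 65.0 + 4.04 + 10.9 = 81.74 kΩ.
R_{R3..R4} = 4.04 + 10.9 = 14.94 kΩ.
V = V_CC · R/ΣR = 16.7 × 0.1828 = 3.052 mV.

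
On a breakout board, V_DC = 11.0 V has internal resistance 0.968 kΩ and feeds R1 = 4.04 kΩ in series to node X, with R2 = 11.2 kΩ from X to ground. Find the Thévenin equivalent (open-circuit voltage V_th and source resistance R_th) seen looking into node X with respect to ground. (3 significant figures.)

V_th ≈ 7.60 V, R_th ≈ 3.46 kΩ

R1' = 0.968 + 4.04 = 5.008 kΩ (source resistance + R1).
Open-circuit (no load on X): V_th = V_DC · R2/(R1' + R2) = 11.0 × 11.2/(5.008 + 11.2) = 7.601 V.
Looking into X with the source shorted: R_th = R1'·R2/(R1'+R2) = 5.008 × 11.2/16.21 = 3.461 kΩ.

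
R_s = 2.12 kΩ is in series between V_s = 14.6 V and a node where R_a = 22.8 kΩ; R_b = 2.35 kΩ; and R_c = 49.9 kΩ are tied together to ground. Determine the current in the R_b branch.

Combine the parallel branches: R_p = (1/22.8 + 1/2.35 + 1/49.9)⁻¹ = 2.043 kΩ.
Node voltage V_A = V_s · R_p/(R_s + R_p) = 14.6 × 0.4908 = 7.165 V.
I(R_b) = V_A / R_b = 7.165/2.35 = 3.049 mA.

I ≈ 3.05 mA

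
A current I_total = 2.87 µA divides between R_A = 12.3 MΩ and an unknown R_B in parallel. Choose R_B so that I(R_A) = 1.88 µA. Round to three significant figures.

R_B ≈ 23.4 MΩ

In a two-way split, I_A/I_total = R_B/(R_A + R_B).
With f = 0.6551, R_B = R_A · f/(1−f) = 12.3 × 1.899 = 23.36 MΩ.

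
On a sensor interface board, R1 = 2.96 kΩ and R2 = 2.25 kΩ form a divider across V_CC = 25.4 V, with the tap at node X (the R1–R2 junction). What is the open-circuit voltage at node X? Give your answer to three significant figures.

Open-circuit (no load on X): V_th = V_CC · R2/(R1 + R2) = 25.4 × 2.25/(2.960 + 2.25) = 10.97 V.

V_th ≈ 11.0 V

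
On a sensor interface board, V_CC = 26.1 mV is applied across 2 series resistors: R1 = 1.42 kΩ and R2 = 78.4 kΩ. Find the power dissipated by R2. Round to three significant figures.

Series current I = V_CC/ΣR = 26.1/79.82 = 0.3270 µA.
P = I²R = 0.1069 × 78.4 = 8.383 nW.

P ≈ 8.38 nW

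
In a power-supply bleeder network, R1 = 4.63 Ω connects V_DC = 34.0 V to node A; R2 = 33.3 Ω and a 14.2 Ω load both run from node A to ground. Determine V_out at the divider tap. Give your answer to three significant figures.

V_out ≈ 23.2 V

The load sits in parallel with R2, giving an effective lower resistance R2' = R2·R_L/(R2+R_L) = 9.955 Ω.
Then V_out = V_DC · R2'/(R1 + R2') = 34.0 × 9.955/14.58 = 23.21 V.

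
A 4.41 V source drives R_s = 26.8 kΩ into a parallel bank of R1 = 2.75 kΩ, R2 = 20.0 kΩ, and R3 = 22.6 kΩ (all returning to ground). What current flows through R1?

Parallel bank: R_p = 1/(1/2.75 + 1/20.0 + 1/22.6) = 2.184 kΩ.
V_A = 4.41 × 2.184/28.98 = 0.3323 V.
I(R1) = V_A / R1 = 0.3323/2.75 = 0.1208 mA.
(Equivalently: I_total = 0.1522 mA, then current-divider fraction G_k/ΣG = 0.7942.)

I ≈ 0.121 mA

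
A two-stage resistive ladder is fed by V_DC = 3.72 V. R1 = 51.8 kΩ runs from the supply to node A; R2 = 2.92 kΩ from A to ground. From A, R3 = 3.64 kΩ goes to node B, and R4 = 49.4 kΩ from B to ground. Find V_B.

V_B ≈ 0.176 V

Looking into the second stage from A: R3 + R4 = 53.04 kΩ appears in parallel with R2.
R2 ‖ (R3+R4) = 2.768 kΩ.
V_A = 3.72 × 2.768/(51.8 + 2.768) = 0.1887 V.
Stage 2 is unloaded, so V_B = V_A · R4/(R3+R4) = 0.1887 × 49.4/53.04 = 0.1757 V.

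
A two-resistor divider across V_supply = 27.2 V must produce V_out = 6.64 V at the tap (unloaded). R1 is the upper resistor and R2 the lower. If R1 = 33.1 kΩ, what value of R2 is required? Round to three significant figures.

R2 ≈ 10.7 kΩ

V_out/V_supply = R2/(R1+R2) = 0.2441.
So R2 = R1 · V_out/(V_supply − V_out) = 33.1 × 6.64/(27.2 − 6.64) = 33.1 × 0.3230 = 10.69 kΩ.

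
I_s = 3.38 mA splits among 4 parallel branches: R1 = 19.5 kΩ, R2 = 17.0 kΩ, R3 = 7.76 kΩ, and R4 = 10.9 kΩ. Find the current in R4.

Total conductance ΣG = 1/19.5 + 1/17.0 + 1/7.76 + 1/10.9 = 0.3307 (units of 1/kΩ).
By the current-divider rule, I = I_s · G_k/ΣG = 3.38 × 0.2774 = 0.9376 mA.

I ≈ 0.938 mA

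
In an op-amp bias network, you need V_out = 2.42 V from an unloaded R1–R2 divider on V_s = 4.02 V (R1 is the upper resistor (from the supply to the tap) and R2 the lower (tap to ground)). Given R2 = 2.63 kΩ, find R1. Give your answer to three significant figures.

V_out/V_s = R2/(R1+R2) = 0.6020.
Rearranging, R1 = R2·(1−k)/k = 2.63 × 0.6612 = 1.739 kΩ.

R1 ≈ 1.74 kΩ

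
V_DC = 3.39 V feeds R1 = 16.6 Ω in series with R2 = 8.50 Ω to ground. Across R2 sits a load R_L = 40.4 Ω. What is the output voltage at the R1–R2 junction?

V_out ≈ 1.01 V

First combine the lower leg with the load: R2 ‖ R_L = 7.022 Ω.
Then V_out = V_DC · R2'/(R1 + R2') = 3.39 × 7.022/23.62 = 1.008 V.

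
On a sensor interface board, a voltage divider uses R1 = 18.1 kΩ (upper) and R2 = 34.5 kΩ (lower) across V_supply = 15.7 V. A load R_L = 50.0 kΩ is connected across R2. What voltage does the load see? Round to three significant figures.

V_out ≈ 8.32 V

The load sits in parallel with R2, giving an effective lower resistance R2' = R2·R_L/(R2+R_L) = 20.41 kΩ.
Then V_out = V_supply · R2'/(R1 + R2') = 15.7 × 20.41/38.51 = 8.322 V.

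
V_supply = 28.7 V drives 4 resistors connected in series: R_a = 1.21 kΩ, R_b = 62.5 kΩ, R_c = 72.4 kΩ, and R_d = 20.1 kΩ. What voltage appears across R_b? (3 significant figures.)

Total series resistance ΣR = 1.21 + 62.5 + 72.4 + 20.1 = 156.2 kΩ.
Voltage divider: V = V_supply · (62.50 / 156.2) = 28.7 × 0.4001 = 11.48 V.

V ≈ 11.5 V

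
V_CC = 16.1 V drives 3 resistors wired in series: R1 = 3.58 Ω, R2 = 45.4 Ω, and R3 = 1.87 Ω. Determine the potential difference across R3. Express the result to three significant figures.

V ≈ 0.592 V

Series total: ΣR = 3.58 + 45.4 + 1.87 = 50.85 Ω.
Voltage divider: V = V_CC · (1.870 / 50.85) = 16.1 × 0.03677 = 0.5921 V.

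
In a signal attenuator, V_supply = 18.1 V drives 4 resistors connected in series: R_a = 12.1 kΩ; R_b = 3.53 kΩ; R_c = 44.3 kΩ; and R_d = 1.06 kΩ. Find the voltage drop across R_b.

Series total: ΣR = 12.1 + 3.53 + 44.3 + 1.06 = 60.99 kΩ.
V = V_supply · R/ΣR = 18.1 × 0.05788 = 1.048 V.

V ≈ 1.05 V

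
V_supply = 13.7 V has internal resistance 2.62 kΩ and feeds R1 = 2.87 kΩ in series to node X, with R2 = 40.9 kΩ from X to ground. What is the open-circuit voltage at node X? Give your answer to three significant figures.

V_th ≈ 12.1 V

R1' = 2.62 + 2.87 = 5.490 kΩ (source resistance + R1).
V_th is the unloaded tap voltage: V_supply · R2/(R1'+R2) = 13.7 × 0.8817 = 12.08 V.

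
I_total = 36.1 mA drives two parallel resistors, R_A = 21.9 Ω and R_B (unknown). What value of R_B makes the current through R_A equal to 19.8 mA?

R_B ≈ 26.6 Ω

Two-branch current divider: I_A = I_total · R_B/(R_A + R_B).
With f = 0.5485, R_B = R_A · f/(1−f) = 21.9 × 1.215 = 26.60 Ω.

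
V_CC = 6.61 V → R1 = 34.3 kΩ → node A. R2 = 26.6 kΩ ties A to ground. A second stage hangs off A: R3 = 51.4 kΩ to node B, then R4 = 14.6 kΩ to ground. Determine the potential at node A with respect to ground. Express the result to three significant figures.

V_A ≈ 2.35 V

Node A sees R2 in parallel with the series input of stage 2, R3 + R4 = 66.00 kΩ.
Effective lower resistance at A: R2 ‖ 66.00 = 18.96 kΩ.
V_A = 6.61 × 18.96/(34.3 + 18.96) = 2.353 V.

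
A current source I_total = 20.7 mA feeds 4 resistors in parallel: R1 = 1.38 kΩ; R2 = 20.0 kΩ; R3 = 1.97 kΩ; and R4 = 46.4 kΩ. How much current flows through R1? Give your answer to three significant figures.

I ≈ 11.5 mA

Conductances: ΣG = 1/1.38 + 1/20.0 + 1/1.97 + 1/46.4 = 1.304 (1/kΩ).
R1 takes the fraction G_k/ΣG = 0.7246/1.304 = 0.5558, so I = 20.7 × 0.5558 = 11.50 mA.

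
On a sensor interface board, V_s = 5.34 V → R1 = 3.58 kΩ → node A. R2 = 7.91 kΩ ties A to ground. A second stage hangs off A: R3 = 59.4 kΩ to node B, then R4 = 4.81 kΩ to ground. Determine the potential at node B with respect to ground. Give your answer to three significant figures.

The second stage (R3 + R4 = 64.21 kΩ) loads node A in parallel with R2.
Effective lower resistance at A: R2 ‖ 64.21 = 7.042 kΩ.
First divider: V_A = V_s · 7.042/(3.58 + 7.042) = 3.540 V.
Stage 2 is unloaded, so V_B = V_A · R4/(R3+R4) = 3.540 × 4.81/64.21 = 0.2652 V.

V_B ≈ 0.265 V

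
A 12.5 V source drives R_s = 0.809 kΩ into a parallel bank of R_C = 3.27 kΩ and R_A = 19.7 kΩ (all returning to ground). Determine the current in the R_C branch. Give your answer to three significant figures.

Combine the parallel branches: R_p = (1/3.27 + 1/19.7)⁻¹ = 2.804 kΩ.
Node voltage V_A = V_in · R_p/(R_s + R_p) = 12.5 × 0.7761 = 9.701 V.
Branch current I = V_A/R_C = 9.701/3.27 = 2.967 mA.
(Check via current divider: I_total = 3.459 mA; share G_k/ΣG = 0.8576 → same result.)

I ≈ 2.97 mA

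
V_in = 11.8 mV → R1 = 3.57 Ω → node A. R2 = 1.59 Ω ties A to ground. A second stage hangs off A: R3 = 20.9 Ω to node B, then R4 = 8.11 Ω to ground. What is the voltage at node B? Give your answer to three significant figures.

Node A sees R2 in parallel with the series input of stage 2, R3 + R4 = 29.01 Ω.
Effective lower resistance at A: R2 ‖ 29.01 = 1.507 Ω.
V_A = 11.8 × 1.507/(3.57 + 1.507) = 3.503 mV.
V_B = V_A × 0.2796 = 0.9794 mV.

V_B ≈ 0.979 mV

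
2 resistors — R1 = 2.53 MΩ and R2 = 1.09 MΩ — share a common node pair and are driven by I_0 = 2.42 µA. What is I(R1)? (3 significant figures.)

Two-branch current divider: I_k = I_0 · R_other/(R_1 + R_2).
I(R1) = 2.42 × 1.09/(2.53 + 1.09) = 2.42 × 0.3011 = 0.7287 µA.

I ≈ 0.729 µA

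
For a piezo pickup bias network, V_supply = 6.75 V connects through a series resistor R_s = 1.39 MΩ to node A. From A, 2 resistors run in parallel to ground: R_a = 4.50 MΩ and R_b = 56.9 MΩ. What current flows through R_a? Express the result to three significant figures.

Equivalent of the parallel group: R_p = 4.170 MΩ.
V_A = 6.75 × 4.170/5.560 = 5.063 V.
I(R_a) = V_A / R_a = 5.063/4.50 = 1.125 µA.
(Check via current divider: I_total = 1.214 µA; share G_k/ΣG = 0.9267 → same result.)

I ≈ 1.13 µA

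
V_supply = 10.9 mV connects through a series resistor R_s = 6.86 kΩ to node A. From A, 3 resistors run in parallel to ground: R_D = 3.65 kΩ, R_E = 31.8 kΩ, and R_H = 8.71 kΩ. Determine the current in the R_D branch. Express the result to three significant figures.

I ≈ 0.769 µA

Parallel bank: R_p = 1/(1/3.65 + 1/31.8 + 1/8.71) = 2.380 kΩ.
V_A by voltage divider: V_A = 10.9 × 2.380/(6.86 + 2.380) = 2.807 mV.
Branch current I = V_A/R_D = 2.807/3.65 = 0.7691 µA.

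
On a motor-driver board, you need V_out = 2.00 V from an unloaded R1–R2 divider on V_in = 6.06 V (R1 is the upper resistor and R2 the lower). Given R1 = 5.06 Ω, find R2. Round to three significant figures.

The divider ratio is R2/(R1+R2) = 2.00/6.06 = 0.3300.
Rearranging, R2 = R1·k/(1−k) = 5.06 × 0.4926 = 2.493 Ω.

R2 ≈ 2.49 Ω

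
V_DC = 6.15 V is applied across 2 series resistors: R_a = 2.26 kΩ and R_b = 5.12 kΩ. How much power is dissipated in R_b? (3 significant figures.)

ΣR = 7.380 kΩ → I = 6.15/7.380 = 0.8333 mA.
V(R_b) = I·R = 4.267 V; P = V·I = 4.267 × 0.8333 = 3.556 mW.

P ≈ 3.56 mW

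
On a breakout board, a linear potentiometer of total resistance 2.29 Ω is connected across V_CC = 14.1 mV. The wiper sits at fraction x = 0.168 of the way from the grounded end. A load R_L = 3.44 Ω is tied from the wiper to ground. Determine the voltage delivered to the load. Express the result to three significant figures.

V_out ≈ 2.17 mV

Split the track: R_lower = x·R_p = 0.3847 Ω, R_upper = (1−x)·R_p = 1.905 Ω.
(x·R_p) ‖ R_L = 0.3460 Ω.
Loaded-divider output: V_out = 14.1 × 0.1537 = 2.167 mV.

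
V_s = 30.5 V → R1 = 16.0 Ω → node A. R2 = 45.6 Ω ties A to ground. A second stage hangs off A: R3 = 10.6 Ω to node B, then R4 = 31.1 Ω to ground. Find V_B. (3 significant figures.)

V_B ≈ 13.1 V

Looking into the second stage from A: R3 + R4 = 41.70 Ω appears in parallel with R2.
Effective lower resistance at A: R2 ‖ 41.70 = 21.78 Ω.
So V_A = 30.5 × 0.5765 = 17.58 V.
Stage 2 is unloaded, so V_B = V_A · R4/(R3+R4) = 17.58 × 31.1/41.70 = 13.11 V.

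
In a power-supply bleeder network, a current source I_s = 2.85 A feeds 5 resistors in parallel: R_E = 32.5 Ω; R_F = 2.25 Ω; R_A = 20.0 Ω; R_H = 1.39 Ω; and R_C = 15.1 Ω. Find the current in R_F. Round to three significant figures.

ΣG = 1/32.5 + 1/2.25 + 1/20.0 + 1/1.39 + 1/15.1 = 1.311.
By the current-divider rule, I = I_s · G_k/ΣG = 2.85 × 0.3390 = 0.9663 A.

I ≈ 0.966 A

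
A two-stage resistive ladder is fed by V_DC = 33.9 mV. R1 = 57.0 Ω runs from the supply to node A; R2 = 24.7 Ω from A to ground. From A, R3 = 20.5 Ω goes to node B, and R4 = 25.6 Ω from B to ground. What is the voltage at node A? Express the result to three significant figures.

V_A ≈ 7.46 mV

Node A sees R2 in parallel with the series input of stage 2, R3 + R4 = 46.10 Ω.
R2 ‖ (R3+R4) = 16.08 Ω.
V_A = 33.9 × 16.08/(57.0 + 16.08) = 7.460 mV.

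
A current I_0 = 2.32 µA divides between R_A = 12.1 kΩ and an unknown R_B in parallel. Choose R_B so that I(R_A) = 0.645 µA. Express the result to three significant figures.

R_B ≈ 4.66 kΩ

Two-branch current divider: I_A = I_0 · R_B/(R_A + R_B).
0.645/2.32 = R_B/(R_A + R_B) → R_B = R_A · (0.2780)/(1 − 0.2780) = 12.1 × 0.3851 = 4.659 kΩ.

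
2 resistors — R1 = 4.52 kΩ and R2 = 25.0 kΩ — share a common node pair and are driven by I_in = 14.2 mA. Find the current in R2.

I ≈ 2.17 mA

With just two branches, the current splits inversely with resistance.
I(R2) = 14.2 × 4.52/(4.52 + 25.0) = 14.2 × 0.1531 = 2.174 mA.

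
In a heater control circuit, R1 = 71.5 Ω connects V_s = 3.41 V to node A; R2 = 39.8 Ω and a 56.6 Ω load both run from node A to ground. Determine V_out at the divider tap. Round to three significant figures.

R2 ‖ R_L = (39.8 × 56.6)/(39.8 + 56.6) = 23.37 Ω.
Voltage divider with the loaded lower leg: V_out = 3.41 × 23.37/(71.5 + 23.37) = 3.41 × 0.2463 = 0.8400 V.

V_out ≈ 0.840 V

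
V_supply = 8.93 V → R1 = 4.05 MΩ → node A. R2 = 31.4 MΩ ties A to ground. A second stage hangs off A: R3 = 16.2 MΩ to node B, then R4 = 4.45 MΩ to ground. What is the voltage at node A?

Node A sees R2 in parallel with the series input of stage 2, R3 + R4 = 20.65 MΩ.
R2 ‖ (R3+R4) = 12.46 MΩ.
So V_A = 8.93 × 0.7547 = 6.739 V.

V_A ≈ 6.74 V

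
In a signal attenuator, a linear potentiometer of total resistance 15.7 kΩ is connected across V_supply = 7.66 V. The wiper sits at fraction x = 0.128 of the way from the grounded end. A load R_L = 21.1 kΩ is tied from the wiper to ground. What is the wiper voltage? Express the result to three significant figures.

Split the track: R_lower = x·R_p = 2.010 kΩ, R_upper = (1−x)·R_p = 13.69 kΩ.
(x·R_p) ‖ R_L = 1.835 kΩ.
V_out = 7.66 × 1.835/(13.69 + 1.835) = 0.9053 V.
(Unloaded: V_out = x·V_supply = 0.980 V.)

V_out ≈ 0.905 V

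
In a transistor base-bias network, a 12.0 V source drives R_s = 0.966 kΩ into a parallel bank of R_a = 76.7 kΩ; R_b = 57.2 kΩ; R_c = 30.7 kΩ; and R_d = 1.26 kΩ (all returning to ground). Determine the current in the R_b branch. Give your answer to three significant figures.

Combine the parallel branches: R_p = (1/76.7 + 1/57.2 + 1/30.7 + 1/1.26)⁻¹ = 1.167 kΩ.
V_A by voltage divider: V_A = 12.0 × 1.167/(0.966 + 1.167) = 6.566 V.
Branch current I = V_A/R_b = 6.566/57.2 = 0.1148 mA.

I ≈ 0.115 mA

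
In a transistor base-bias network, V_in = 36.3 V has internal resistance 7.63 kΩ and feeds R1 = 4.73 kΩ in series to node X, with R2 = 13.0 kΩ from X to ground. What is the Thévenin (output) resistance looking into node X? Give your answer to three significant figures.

R1' = 7.63 + 4.73 = 12.36 kΩ (source resistance + R1).
With V_in suppressed (replaced by a short), R_th = R1' ‖ R2 = (12.36 × 13.0)/(12.36 + 13.0) = 6.336 kΩ.

R_th ≈ 6.34 kΩ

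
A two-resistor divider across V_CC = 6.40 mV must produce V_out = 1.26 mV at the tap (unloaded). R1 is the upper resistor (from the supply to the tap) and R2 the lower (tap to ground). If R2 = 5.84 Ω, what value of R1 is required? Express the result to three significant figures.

R1 ≈ 23.8 Ω

The divider ratio is R2/(R1+R2) = 1.26/6.40 = 0.1969.
Rearranging, R1 = R2·(1−k)/k = 5.84 × 4.079 = 23.82 Ω.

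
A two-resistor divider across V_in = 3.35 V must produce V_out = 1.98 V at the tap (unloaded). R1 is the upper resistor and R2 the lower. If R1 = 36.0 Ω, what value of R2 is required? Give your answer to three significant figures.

Required fraction k = V_out/V_in = 0.5910.
R2 = R1 · 0.5910/(1 − 0.5910) = 52.03 Ω.

R2 ≈ 52.0 Ω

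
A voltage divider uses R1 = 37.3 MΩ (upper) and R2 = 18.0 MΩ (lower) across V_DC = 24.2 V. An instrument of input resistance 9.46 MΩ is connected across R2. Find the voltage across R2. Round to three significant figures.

V_out ≈ 3.45 V

The load sits in parallel with R2, giving an effective lower resistance R2' = R2·R_L/(R2+R_L) = 6.201 MΩ.
Then V_out = V_DC · R2'/(R1 + R2') = 24.2 × 6.201/43.50 = 3.450 V.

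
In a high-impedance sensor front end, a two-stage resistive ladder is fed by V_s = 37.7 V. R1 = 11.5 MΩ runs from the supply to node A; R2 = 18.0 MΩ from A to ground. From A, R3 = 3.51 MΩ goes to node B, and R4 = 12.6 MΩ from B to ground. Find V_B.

Node A sees R2 in parallel with the series input of stage 2, R3 + R4 = 16.11 MΩ.
Effective lower resistance at A: R2 ‖ 16.11 = 8.501 MΩ.
First divider: V_A = V_s · 8.501/(11.5 + 8.501) = 16.02 V.
Then the unloaded second divider: V_B = V_A × R4/(R3+R4) = 16.02 × 0.7821 = 12.53 V.

V_B ≈ 12.5 V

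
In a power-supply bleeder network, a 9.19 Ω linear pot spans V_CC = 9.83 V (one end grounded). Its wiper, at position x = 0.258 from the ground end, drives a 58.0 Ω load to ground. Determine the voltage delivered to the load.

V_out ≈ 2.46 V

Lower segment x·R_p = 2.371 Ω; upper segment (1−x)·R_p = 6.819 Ω.
(x·R_p) ‖ R_L = 2.278 Ω.
Loaded-divider output: V_out = 9.83 × 0.2504 = 2.461 V.
(Unloaded: V_out = x·V_CC = 2.54 V.)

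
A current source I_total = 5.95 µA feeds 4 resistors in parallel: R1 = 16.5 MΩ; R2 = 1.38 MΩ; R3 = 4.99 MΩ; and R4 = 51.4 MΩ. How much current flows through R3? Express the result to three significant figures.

ΣG = 1/16.5 + 1/1.38 + 1/4.99 + 1/51.4 = 1.005.
By the current-divider rule, I = I_total · G_k/ΣG = 5.95 × 0.1994 = 1.186 µA.

I ≈ 1.19 µA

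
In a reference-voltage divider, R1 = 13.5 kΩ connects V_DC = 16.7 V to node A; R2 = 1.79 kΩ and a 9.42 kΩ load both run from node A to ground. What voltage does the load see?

The load sits in parallel with R2, giving an effective lower resistance R2' = R2·R_L/(R2+R_L) = 1.504 kΩ.
Voltage divider with the loaded lower leg: V_out = 16.7 × 1.504/(13.5 + 1.504) = 16.7 × 0.1003 = 1.674 V.

V_out ≈ 1.67 V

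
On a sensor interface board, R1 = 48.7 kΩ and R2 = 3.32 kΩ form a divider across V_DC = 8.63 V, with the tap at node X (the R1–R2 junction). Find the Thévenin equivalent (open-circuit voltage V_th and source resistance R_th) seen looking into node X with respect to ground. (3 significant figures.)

V_th ≈ 0.551 V, R_th ≈ 3.11 kΩ

V_th is the unloaded tap voltage: V_DC · R2/(R1+R2) = 8.63 × 0.06382 = 0.5508 V.
Zeroing V_DC shorts the top of R1 to ground, so R_th = R1 ‖ R2 = 3.108 kΩ.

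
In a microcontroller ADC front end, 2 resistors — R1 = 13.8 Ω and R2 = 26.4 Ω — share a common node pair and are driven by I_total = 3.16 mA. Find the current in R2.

I ≈ 1.08 mA

For two parallel branches, I_k = I_total · (other R)/(sum of R).
So I = 3.16 × 13.8/40.20 = 1.085 mA.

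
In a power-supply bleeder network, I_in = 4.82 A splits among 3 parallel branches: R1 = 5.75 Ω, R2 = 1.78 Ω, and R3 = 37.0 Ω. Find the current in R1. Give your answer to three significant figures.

ΣG = 1/5.75 + 1/1.78 + 1/37.0 = 0.7627.
By the current-divider rule, I = I_in · G_k/ΣG = 4.82 × 0.2280 = 1.099 A.

I ≈ 1.10 A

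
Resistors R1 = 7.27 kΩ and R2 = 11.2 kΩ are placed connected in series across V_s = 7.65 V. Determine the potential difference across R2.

V ≈ 4.64 V

Total series resistance ΣR = 7.27 + 11.2 = 18.47 kΩ.
By the voltage-divider rule, V = 7.65 × 11.20/18.47 = 4.639 V.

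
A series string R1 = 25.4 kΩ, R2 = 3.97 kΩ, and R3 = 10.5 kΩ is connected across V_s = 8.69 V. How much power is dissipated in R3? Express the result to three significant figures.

P ≈ 0.499 mW

Series current I = V_s/ΣR = 8.69/39.87 = 0.2180 mA.
V(R3) = I·R = 2.289 V; P = V·I = 2.289 × 0.2180 = 0.4988 mW.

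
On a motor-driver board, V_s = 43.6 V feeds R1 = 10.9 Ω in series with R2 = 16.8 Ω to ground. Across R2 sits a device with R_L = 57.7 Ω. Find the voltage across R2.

R2 ‖ R_L = (16.8 × 57.7)/(16.8 + 57.7) = 13.01 Ω.
Voltage divider with the loaded lower leg: V_out = 43.6 × 13.01/(10.9 + 13.01) = 43.6 × 0.5442 = 23.73 V.

V_out ≈ 23.7 V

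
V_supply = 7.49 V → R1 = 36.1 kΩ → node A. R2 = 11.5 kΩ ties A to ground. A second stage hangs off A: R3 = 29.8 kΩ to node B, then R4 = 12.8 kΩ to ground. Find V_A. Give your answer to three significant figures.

Node A sees R2 in parallel with the series input of stage 2, R3 + R4 = 42.60 kΩ.
Effective lower resistance at A: R2 ‖ 42.60 = 9.055 kΩ.
V_A = 7.49 × 9.055/(36.1 + 9.055) = 1.502 V.

V_A ≈ 1.50 V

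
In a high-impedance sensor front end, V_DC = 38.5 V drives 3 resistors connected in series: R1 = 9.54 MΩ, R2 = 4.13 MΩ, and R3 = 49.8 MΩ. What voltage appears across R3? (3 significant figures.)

Total series resistance ΣR = 9.54 + 4.13 + 49.8 = 63.47 MΩ.
V = V_DC · R/ΣR = 38.5 × 0.7846 = 30.21 V.

V ≈ 30.2 V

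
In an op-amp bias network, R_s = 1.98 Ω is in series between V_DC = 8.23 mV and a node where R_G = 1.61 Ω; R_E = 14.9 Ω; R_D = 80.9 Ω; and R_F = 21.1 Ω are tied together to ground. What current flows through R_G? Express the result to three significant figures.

I ≈ 2.06 mA

Combine the parallel branches: R_p = (1/1.61 + 1/14.9 + 1/80.9 + 1/21.1)⁻¹ = 1.337 Ω.
V_A = 8.23 × 1.337/3.317 = 3.317 mV.
Branch current I = V_A/R_G = 3.317/1.61 = 2.060 mA.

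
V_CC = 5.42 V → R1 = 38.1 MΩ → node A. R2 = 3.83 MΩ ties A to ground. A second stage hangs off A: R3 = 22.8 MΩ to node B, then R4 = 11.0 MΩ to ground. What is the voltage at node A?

Node A sees R2 in parallel with the series input of stage 2, R3 + R4 = 33.80 MΩ.
R2 ‖ (R3+R4) = 3.440 MΩ.
First divider: V_A = V_CC · 3.440/(38.1 + 3.440) = 0.4489 V.

V_A ≈ 0.449 V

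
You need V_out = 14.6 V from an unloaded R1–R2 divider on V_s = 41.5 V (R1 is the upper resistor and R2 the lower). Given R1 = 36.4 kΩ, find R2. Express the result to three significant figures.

R2 ≈ 19.8 kΩ

V_out/V_s = R2/(R1+R2) = 0.3518.
So R2 = R1 · V_out/(V_s − V_out) = 36.4 × 14.6/(41.5 − 14.6) = 36.4 × 0.5428 = 19.76 kΩ.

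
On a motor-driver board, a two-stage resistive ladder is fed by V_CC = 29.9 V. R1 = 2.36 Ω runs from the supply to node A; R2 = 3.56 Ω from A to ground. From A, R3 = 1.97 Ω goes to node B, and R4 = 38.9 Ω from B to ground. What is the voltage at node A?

V_A ≈ 17.4 V

Looking into the second stage from A: R3 + R4 = 40.87 Ω appears in parallel with R2.
Effective lower resistance at A: R2 ‖ 40.87 = 3.275 Ω.
First divider: V_A = V_CC · 3.275/(2.36 + 3.275) = 17.38 V.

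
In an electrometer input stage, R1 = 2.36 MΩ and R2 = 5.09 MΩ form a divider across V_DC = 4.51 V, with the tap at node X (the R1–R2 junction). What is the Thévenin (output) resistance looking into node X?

R_th ≈ 1.61 MΩ

Looking into X with the source shorted: R_th = R1·R2/(R1+R2) = 2.360 × 5.09/7.450 = 1.612 MΩ.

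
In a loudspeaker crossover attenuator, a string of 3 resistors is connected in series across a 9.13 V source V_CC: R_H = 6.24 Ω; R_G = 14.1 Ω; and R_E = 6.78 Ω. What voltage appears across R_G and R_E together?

Total series resistance ΣR = 6.24 + 14.1 + 6.78 = 27.12 Ω.
R_{R_G..R_E} = 14.1 + 6.78 = 20.88 Ω.
By the voltage-divider rule, V = 9.13 × 20.88/27.12 = 7.029 V.

V ≈ 7.03 V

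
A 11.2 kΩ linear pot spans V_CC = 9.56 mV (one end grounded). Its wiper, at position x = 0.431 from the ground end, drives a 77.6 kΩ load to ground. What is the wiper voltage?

Split the track: R_lower = x·R_p = 4.827 kΩ, R_upper = (1−x)·R_p = 6.373 kΩ.
(x·R_p) ‖ R_L = 4.545 kΩ.
Loaded-divider output: V_out = 9.56 × 0.4163 = 3.980 mV.
(Unloaded: V_out = x·V_CC = 4.12 mV.)

V_out ≈ 3.98 mV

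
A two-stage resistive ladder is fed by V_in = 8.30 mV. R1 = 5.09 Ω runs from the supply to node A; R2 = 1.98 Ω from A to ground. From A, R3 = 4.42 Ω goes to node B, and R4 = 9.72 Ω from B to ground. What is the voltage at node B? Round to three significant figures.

V_B ≈ 1.45 mV

Looking into the second stage from A: R3 + R4 = 14.14 Ω appears in parallel with R2.
R2 ‖ (R3+R4) = 1.737 Ω.
V_A = 8.30 × 1.737/(5.09 + 1.737) = 2.112 mV.
Then the unloaded second divider: V_B = V_A × R4/(R3+R4) = 2.112 × 0.6874 = 1.452 mV.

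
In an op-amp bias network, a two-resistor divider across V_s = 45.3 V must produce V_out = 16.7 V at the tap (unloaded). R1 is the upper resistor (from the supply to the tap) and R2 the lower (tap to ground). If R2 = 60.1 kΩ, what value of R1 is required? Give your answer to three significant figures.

Required fraction k = V_out/V_s = 0.3687.
R1 = R2·(1/k − 1) = 60.1 × 1.713 = 102.9 kΩ.

R1 ≈ 103 kΩ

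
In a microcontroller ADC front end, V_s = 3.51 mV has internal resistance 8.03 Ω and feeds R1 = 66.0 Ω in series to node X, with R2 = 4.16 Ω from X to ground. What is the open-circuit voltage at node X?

V_th ≈ 0.187 mV

R1' = 8.03 + 66.0 = 74.03 Ω (source resistance + R1).
With X open, the divider is unloaded: V_th = 3.51 × 4.16/78.19 = 0.1867 mV.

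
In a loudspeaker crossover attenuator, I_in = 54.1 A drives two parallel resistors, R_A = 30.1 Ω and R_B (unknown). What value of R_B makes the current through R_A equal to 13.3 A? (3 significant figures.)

R_B ≈ 9.81 Ω

Two-branch current divider: I_A = I_in · R_B/(R_A + R_B).
With f = 0.2458, R_B = R_A · f/(1−f) = 30.1 × 0.3260 = 9.812 Ω.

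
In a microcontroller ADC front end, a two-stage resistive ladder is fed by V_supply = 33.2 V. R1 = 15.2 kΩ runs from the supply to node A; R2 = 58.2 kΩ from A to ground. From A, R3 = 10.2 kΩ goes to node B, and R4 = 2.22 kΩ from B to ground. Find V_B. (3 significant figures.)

Looking into the second stage from A: R3 + R4 = 12.42 kΩ appears in parallel with R2.
Effective lower resistance at A: R2 ‖ 12.42 = 10.24 kΩ.
First divider: V_A = V_supply · 10.24/(15.2 + 10.24) = 13.36 V.
Then the unloaded second divider: V_B = V_A × R4/(R3+R4) = 13.36 × 0.1787 = 2.388 V.

V_B ≈ 2.39 V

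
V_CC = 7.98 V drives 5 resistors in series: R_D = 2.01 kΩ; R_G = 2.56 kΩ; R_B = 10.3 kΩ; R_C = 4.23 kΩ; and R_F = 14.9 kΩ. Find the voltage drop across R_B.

V ≈ 2.42 V

Total series resistance ΣR = 2.01 + 2.56 + 10.3 + 4.23 + 14.9 = 34.00 kΩ.
Voltage divider: V = V_CC · (10.30 / 34.00) = 7.98 × 0.3029 = 2.417 V.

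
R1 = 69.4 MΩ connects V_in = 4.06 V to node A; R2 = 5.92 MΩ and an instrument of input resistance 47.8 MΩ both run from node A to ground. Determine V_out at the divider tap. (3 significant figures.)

V_out ≈ 0.286 V

First combine the lower leg with the load: R2 ‖ R_L = 5.268 MΩ.
Then V_out = V_in · R2'/(R1 + R2') = 4.06 × 5.268/74.67 = 0.2864 V.
(Unloaded it would be 0.319 V; the load pulls it down.)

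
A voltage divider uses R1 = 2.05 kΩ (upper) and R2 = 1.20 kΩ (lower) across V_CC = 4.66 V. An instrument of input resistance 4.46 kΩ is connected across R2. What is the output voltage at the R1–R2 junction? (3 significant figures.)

R2 ‖ R_L = (1.20 × 4.46)/(1.20 + 4.46) = 0.9456 kΩ.
Now apply the divider: V_out = 4.66 × 0.3157 = 1.471 V.
(Unloaded it would be 1.72 V; the load pulls it down.)

V_out ≈ 1.47 V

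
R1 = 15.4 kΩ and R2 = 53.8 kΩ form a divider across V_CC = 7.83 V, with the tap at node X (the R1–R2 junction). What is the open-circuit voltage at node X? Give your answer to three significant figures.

V_th ≈ 6.09 V

Open-circuit (no load on X): V_th = V_CC · R2/(R1 + R2) = 7.83 × 53.8/(15.40 + 53.8) = 6.087 V.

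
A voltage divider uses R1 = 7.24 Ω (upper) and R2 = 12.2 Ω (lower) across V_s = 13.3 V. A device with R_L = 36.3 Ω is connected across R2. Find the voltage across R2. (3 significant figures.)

The load sits in parallel with R2, giving an effective lower resistance R2' = R2·R_L/(R2+R_L) = 9.131 Ω.
Voltage divider with the loaded lower leg: V_out = 13.3 × 9.131/(7.24 + 9.131) = 13.3 × 0.5578 = 7.418 V.
(Unloaded it would be 8.35 V; the load pulls it down.)

V_out ≈ 7.42 V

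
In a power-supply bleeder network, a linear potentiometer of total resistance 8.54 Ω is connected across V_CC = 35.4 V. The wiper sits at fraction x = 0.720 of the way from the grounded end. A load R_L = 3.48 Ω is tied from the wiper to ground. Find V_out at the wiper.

Lower segment x·R_p = 6.149 Ω; upper segment (1−x)·R_p = 2.391 Ω.
R_L loads the lower segment: effective lower R = 2.222 Ω.
V_out = 35.4 × 2.222/(2.391 + 2.222) = 17.05 V.

V_out ≈ 17.1 V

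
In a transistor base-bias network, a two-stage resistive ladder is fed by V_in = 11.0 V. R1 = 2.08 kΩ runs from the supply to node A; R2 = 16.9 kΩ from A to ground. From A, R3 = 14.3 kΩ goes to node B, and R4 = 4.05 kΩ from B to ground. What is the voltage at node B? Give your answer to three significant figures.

The second stage (R3 + R4 = 18.35 kΩ) loads node A in parallel with R2.
Effective lower resistance at A: R2 ‖ 18.35 = 8.798 kΩ.
So V_A = 11.0 × 0.8088 = 8.897 V.
Stage 2 is unloaded, so V_B = V_A · R4/(R3+R4) = 8.897 × 4.05/18.35 = 1.964 V.

V_B ≈ 1.96 V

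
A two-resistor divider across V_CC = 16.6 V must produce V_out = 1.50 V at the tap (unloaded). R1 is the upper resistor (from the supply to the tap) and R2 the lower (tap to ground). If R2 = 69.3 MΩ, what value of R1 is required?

V_out/V_CC = R2/(R1+R2) = 0.09036.
So R1 = R2 · (V_CC/V_out − 1) = 69.3 × (16.6/1.50 − 1) = 69.3 × 10.07 = 697.6 MΩ.

R1 ≈ 698 MΩ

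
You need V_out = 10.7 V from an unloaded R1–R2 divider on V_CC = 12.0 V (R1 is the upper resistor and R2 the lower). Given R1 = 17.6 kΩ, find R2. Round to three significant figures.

R2 ≈ 145 kΩ

V_out/V_CC = R2/(R1+R2) = 0.8917.
R2 = R1 · 0.8917/(1 − 0.8917) = 144.9 kΩ.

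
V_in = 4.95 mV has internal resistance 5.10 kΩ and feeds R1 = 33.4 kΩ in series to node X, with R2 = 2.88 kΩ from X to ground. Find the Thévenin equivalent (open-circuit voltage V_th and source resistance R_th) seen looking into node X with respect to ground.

R1' = 5.10 + 33.4 = 38.50 kΩ (source resistance + R1).
With X open, the divider is unloaded: V_th = 4.95 × 2.88/41.38 = 0.3445 mV.
With V_in suppressed (replaced by a short), R_th = R1' ‖ R2 = (38.50 × 2.88)/(38.50 + 2.88) = 2.680 kΩ.

V_th ≈ 0.345 mV, R_th ≈ 2.68 kΩ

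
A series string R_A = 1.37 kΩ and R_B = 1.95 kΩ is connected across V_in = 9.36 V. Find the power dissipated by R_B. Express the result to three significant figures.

P ≈ 15.5 mW

ΣR = 3.320 kΩ → I = 9.36/3.320 = 2.819 mA.
P = I²R = 7.948 × 1.95 = 15.50 mW.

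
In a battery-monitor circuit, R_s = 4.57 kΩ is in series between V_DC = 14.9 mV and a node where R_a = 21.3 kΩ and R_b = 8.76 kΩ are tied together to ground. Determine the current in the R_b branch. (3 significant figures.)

Parallel bank: R_p = 1/(1/21.3 + 1/8.76) = 6.207 kΩ.
V_A = 14.9 × 6.207/10.78 = 8.582 mV.
I(R_b) = V_A / R_b = 8.582/8.76 = 0.9797 µA.

I ≈ 0.980 µA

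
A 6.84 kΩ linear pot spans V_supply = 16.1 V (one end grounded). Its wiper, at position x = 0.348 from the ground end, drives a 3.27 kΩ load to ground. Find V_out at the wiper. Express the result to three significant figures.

Split the track: R_lower = x·R_p = 2.380 kΩ, R_upper = (1−x)·R_p = 4.460 kΩ.
Lower segment in parallel with the load: 2.380 ‖ 3.27 = 1.378 kΩ.
Then V_out = V_supply · 1.378/(4.460 + 1.378) = 3.800 V.
(Unloaded: V_out = x·V_supply = 5.60 V.)

V_out ≈ 3.80 V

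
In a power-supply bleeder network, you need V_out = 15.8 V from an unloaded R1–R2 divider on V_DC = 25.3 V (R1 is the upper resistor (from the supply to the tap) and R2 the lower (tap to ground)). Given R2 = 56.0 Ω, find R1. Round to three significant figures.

Required fraction k = V_out/V_DC = 0.6245.
Rearranging, R1 = R2·(1−k)/k = 56.0 × 0.6013 = 33.67 Ω.

R1 ≈ 33.7 Ω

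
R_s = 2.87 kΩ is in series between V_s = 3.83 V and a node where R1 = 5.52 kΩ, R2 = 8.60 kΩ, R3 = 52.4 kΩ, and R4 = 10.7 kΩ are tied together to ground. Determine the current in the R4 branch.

Parallel bank: R_p = 1/(1/5.52 + 1/8.60 + 1/52.4 + 1/10.7) = 2.439 kΩ.
V_A = 3.83 × 2.439/5.309 = 1.760 V.
Branch current I = V_A/R4 = 1.760/10.7 = 0.1644 mA.

I ≈ 0.164 mA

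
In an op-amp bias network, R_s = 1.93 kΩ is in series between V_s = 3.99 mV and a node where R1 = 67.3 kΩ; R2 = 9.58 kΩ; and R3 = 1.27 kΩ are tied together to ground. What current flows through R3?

Equivalent of the parallel group: R_p = 1.103 kΩ.
V_A = 3.99 × 1.103/3.033 = 1.451 mV.
I(R3) = V_A / R3 = 1.451/1.27 = 1.143 µA.
(Check via current divider: I_total = 1.316 µA; share G_k/ΣG = 0.8685 → same result.)

I ≈ 1.14 µA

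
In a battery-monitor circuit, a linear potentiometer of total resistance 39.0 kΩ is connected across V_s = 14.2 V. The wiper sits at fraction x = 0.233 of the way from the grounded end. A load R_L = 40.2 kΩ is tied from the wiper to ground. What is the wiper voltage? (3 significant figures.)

V_out ≈ 2.82 V

Split the track: R_lower = x·R_p = 9.087 kΩ, R_upper = (1−x)·R_p = 29.91 kΩ.
R_L loads the lower segment: effective lower R = 7.412 kΩ.
Loaded-divider output: V_out = 14.2 × 0.1986 = 2.820 V.
(Unloaded: V_out = x·V_s = 3.31 V.)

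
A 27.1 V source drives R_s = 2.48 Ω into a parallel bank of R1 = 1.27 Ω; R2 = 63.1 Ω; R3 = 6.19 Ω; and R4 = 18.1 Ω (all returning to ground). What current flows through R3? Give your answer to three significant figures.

Parallel bank: R_p = 1/(1/1.27 + 1/63.1 + 1/6.19 + 1/18.1) = 0.9803 Ω.
V_A by voltage divider: V_A = 27.1 × 0.9803/(2.48 + 0.9803) = 7.678 V.
Branch current I = V_A/R3 = 7.678/6.19 = 1.240 A.
(Equivalently: I_total = 7.832 A, then current-divider fraction G_k/ΣG = 0.1584.)

I ≈ 1.24 A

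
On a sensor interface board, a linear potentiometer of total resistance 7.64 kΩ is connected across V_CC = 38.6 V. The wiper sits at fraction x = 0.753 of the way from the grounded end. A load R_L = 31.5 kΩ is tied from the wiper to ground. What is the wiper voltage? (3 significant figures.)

The pot divides into 1.887 kΩ above the wiper and 5.753 kΩ below.
(x·R_p) ‖ R_L = 4.865 kΩ.
V_out = 38.6 × 4.865/(1.887 + 4.865) = 27.81 V.

V_out ≈ 27.8 V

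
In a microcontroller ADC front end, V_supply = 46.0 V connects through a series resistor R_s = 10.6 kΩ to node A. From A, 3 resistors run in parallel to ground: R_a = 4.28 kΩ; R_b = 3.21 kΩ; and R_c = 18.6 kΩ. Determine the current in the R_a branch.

I ≈ 1.46 mA

Parallel bank: R_p = 1/(1/4.28 + 1/3.21 + 1/18.6) = 1.670 kΩ.
Node voltage V_A = V_supply · R_p/(R_s + R_p) = 46.0 × 0.1361 = 6.260 V.
Branch current I = V_A/R_a = 6.260/4.28 = 1.463 mA.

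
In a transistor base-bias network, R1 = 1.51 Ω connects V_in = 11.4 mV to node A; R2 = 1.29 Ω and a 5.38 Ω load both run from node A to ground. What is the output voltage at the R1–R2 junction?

R2 ‖ R_L = (1.29 × 5.38)/(1.29 + 5.38) = 1.041 Ω.
Then V_out = V_in · R2'/(R1 + R2') = 11.4 × 1.041/2.551 = 4.651 mV.

V_out ≈ 4.65 mV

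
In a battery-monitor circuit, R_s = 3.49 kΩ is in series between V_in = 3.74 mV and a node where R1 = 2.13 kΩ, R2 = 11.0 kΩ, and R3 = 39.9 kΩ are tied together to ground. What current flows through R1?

Parallel bank: R_p = 1/(1/2.13 + 1/11.0 + 1/39.9) = 1.708 kΩ.
V_A by voltage divider: V_A = 3.74 × 1.708/(3.49 + 1.708) = 1.229 mV.
I(R1) = V_A / R1 = 1.229/2.13 = 0.5770 µA.
(Check via current divider: I_total = 0.7195 µA; share G_k/ΣG = 0.8019 → same result.)

I ≈ 0.577 µA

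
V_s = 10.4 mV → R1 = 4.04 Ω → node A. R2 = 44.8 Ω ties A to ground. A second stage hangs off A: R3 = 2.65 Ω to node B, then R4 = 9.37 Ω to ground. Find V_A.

Node A sees R2 in parallel with the series input of stage 2, R3 + R4 = 12.02 Ω.
R2 ‖ (R3+R4) = 9.477 Ω.
V_A = 10.4 × 9.477/(4.04 + 9.477) = 7.292 mV.

V_A ≈ 7.29 mV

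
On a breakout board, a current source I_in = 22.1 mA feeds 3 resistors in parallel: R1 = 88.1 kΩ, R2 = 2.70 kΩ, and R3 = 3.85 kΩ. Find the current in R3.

I ≈ 8.95 mA

Conductances: ΣG = 1/88.1 + 1/2.70 + 1/3.85 = 0.6415 (1/kΩ).
R3 takes the fraction G_k/ΣG = 0.2597/0.6415 = 0.4049, so I = 22.1 × 0.4049 = 8.949 mA.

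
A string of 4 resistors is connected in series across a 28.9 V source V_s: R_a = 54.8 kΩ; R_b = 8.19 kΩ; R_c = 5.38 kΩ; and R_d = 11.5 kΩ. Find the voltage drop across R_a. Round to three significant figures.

ΣR = 54.8 + 8.19 + 5.38 + 11.5 = 79.87 kΩ.
Voltage divider: V = V_s · (54.80 / 79.87) = 28.9 × 0.6861 = 19.83 V.

V ≈ 19.8 V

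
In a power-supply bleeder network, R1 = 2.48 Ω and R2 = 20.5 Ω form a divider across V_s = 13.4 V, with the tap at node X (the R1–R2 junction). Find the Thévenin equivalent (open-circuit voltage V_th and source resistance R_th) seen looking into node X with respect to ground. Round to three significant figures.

V_th is the unloaded tap voltage: V_s · R2/(R1+R2) = 13.4 × 0.8921 = 11.95 V.
With V_s suppressed (replaced by a short), R_th = R1 ‖ R2 = (2.480 × 20.5)/(2.480 + 20.5) = 2.212 Ω.

V_th ≈ 12.0 V, R_th ≈ 2.21 Ω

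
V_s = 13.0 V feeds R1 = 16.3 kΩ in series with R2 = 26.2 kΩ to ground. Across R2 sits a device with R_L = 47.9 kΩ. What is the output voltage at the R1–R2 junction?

First combine the lower leg with the load: R2 ‖ R_L = 16.94 kΩ.
Voltage divider with the loaded lower leg: V_out = 13.0 × 16.94/(16.3 + 16.94) = 13.0 × 0.5096 = 6.624 V.
(Unloaded it would be 8.01 V; the load pulls it down.)

V_out ≈ 6.62 V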